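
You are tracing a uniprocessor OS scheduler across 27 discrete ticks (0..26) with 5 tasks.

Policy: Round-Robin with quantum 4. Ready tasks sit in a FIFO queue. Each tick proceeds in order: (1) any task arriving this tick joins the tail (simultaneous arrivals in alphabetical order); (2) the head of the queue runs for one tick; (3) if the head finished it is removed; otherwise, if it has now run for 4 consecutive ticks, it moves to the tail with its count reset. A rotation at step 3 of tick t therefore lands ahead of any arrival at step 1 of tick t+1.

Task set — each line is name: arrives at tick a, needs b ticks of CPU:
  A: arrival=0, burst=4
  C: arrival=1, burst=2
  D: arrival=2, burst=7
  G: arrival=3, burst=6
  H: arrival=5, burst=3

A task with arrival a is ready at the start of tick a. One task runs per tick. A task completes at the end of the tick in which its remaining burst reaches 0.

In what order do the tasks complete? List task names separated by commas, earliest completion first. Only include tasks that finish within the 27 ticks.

completion order = A, C, H, D, G

t=0: queue=[A] q_used=0 → run A
t=1: queue=[A,C] q_used=1 → run A
t=2: queue=[A,C,D] q_used=2 → run A
t=3: queue=[A,C,D,G] q_used=3 → run A
t=4: queue=[C,D,G] q_used=0 → run C
t=5: queue=[C,D,G,H] q_used=1 → run C
t=6: queue=[D,G,H] q_used=0 → run D
t=7: queue=[D,G,H] q_used=1 → run D
t=8: queue=[D,G,H] q_used=2 → run D
t=9: queue=[D,G,H] q_used=3 → run D
t=10: queue=[G,H,D] q_used=0 → run G
t=11: queue=[G,H,D] q_used=1 → run G
t=12: queue=[G,H,D] q_used=2 → run G
t=13: queue=[G,H,D] q_used=3 → run G
t=14: queue=[H,D,G] q_used=0 → run H
t=15: queue=[H,D,G] q_used=1 → run H
t=16: queue=[H,D,G] q_used=2 → run H
t=17: queue=[D,G] q_used=0 → run D
t=18: queue=[D,G] q_used=1 → run D
t=19: queue=[D,G] q_used=2 → run D
t=20: queue=[G] q_used=0 → run G
t=21: queue=[G] q_used=1 → run G
t=22: (idle)
t=23: (idle)
t=24: (idle)
t=25: (idle)
t=26: (idle)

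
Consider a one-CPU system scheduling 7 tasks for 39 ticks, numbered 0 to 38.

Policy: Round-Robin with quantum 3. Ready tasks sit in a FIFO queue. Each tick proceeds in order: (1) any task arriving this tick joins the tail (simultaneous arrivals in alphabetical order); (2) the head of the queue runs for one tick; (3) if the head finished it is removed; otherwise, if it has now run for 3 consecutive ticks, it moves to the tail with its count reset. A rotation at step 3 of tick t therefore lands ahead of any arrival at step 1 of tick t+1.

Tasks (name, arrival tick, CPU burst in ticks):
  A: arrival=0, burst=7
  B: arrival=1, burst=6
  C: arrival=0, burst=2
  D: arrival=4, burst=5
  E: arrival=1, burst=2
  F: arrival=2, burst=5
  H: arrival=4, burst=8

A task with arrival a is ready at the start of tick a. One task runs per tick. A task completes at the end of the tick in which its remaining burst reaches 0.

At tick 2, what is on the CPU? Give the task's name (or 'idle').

running at tick 2 = A

t=0: queue=[A,C] q_used=0 → run A
t=1: queue=[A,C,B,E] q_used=1 → run A
t=2: queue=[A,C,B,E,F] q_used=2 → run A
t=3: queue=[C,B,E,F,A] q_used=0 → run C
t=4: queue=[C,B,E,F,A,D,H] q_used=1 → run C
t=5: queue=[B,E,F,A,D,H] q_used=0 → run B
t=6: queue=[B,E,F,A,D,H] q_used=1 → run B
t=7: queue=[B,E,F,A,D,H] q_used=2 → run B
t=8: queue=[E,F,A,D,H,B] q_used=0 → run E
t=9: queue=[E,F,A,D,H,B] q_used=1 → run E
t=10: queue=[F,A,D,H,B] q_used=0 → run F
t=11: queue=[F,A,D,H,B] q_used=1 → run F
t=12: queue=[F,A,D,H,B] q_used=2 → run F
t=13: queue=[A,D,H,B,F] q_used=0 → run A
t=14: queue=[A,D,H,B,F] q_used=1 → run A
t=15: queue=[A,D,H,B,F] q_used=2 → run A
t=16: queue=[D,H,B,F,A] q_used=0 → run D
t=17: queue=[D,H,B,F,A] q_used=1 → run D
t=18: queue=[D,H,B,F,A] q_used=2 → run D
t=19: queue=[H,B,F,A,D] q_used=0 → run H
t=20: queue=[H,B,F,A,D] q_used=1 → run H
t=21: queue=[H,B,F,A,D] q_used=2 → run H
t=22: queue=[B,F,A,D,H] q_used=0 → run B
t=23: queue=[B,F,A,D,H] q_used=1 → run B
t=24: queue=[B,F,A,D,H] q_used=2 → run B
t=25: queue=[F,A,D,H] q_used=0 → run F
t=26: queue=[F,A,D,H] q_used=1 → run F
t=27: queue=[A,D,H] q_used=0 → run A
t=28: queue=[D,H] q_used=0 → run D
t=29: queue=[D,H] q_used=1 → run D
t=30: queue=[H] q_used=0 → run H
t=31: queue=[H] q_used=1 → run H
t=32: queue=[H] q_used=2 → run H
t=33: queue=[H] q_used=0 → run H
t=34: queue=[H] q_used=1 → run H
t=35: (idle)
t=36: (idle)
t=37: (idle)
t=38: (idle)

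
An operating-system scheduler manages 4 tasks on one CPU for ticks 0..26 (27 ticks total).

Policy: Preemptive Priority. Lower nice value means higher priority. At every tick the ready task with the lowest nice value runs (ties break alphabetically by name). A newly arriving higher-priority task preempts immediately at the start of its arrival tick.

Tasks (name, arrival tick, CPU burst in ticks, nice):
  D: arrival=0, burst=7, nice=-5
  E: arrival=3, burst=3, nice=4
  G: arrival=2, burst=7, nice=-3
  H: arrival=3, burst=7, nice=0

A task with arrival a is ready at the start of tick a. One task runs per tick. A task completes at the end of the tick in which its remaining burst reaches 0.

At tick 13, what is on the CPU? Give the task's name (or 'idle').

running at tick 13 = G

t=0: ready={D} → run D
t=1: ready={D} → run D
t=2: ready={D,G} → run D
t=3: ready={D,E,G,H} → run D
t=4: ready={D,E,G,H} → run D
t=5: ready={D,E,G,H} → run D
t=6: ready={D,E,G,H} → run D
t=7: ready={E,G,H} → run G
t=8: ready={E,G,H} → run G
t=9: ready={E,G,H} → run G
t=10: ready={E,G,H} → run G
t=11: ready={E,G,H} → run G
t=12: ready={E,G,H} → run G
t=13: ready={E,G,H} → run G
t=14: ready={E,H} → run H
t=15: ready={E,H} → run H
t=16: ready={E,H} → run H
t=17: ready={E,H} → run H
t=18: ready={E,H} → run H
t=19: ready={E,H} → run H
t=20: ready={E,H} → run H
t=21: ready={E} → run E
t=22: ready={E} → run E
t=23: ready={E} → run E
t=24: (idle)
t=25: (idle)
t=26: (idle)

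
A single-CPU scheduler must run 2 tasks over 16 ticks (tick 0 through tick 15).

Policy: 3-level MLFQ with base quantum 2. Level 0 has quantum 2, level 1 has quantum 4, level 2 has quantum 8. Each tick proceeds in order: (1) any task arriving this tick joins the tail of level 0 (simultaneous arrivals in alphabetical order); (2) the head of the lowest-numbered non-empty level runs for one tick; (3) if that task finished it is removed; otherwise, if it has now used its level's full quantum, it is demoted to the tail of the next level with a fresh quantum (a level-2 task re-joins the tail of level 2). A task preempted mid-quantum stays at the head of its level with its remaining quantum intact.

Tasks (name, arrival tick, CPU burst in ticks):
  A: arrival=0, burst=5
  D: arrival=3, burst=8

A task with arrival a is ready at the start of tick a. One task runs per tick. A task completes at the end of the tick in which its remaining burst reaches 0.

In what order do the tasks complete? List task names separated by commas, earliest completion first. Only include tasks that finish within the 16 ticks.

t=0: L0/L1/L2 = A/-/- → run A
t=1: L0/L1/L2 = A/-/- → run A
t=2: L0/L1/L2 = -/A/- → run A
t=3: L0/L1/L2 = D/A/- → run D
t=4: L0/L1/L2 = D/A/- → run D
t=5: L0/L1/L2 = -/AD/- → run A
t=6: L0/L1/L2 = -/AD/- → run A
t=7: L0/L1/L2 = -/D/- → run D
t=8: L0/L1/L2 = -/D/- → run D
t=9: L0/L1/L2 = -/D/- → run D
t=10: L0/L1/L2 = -/D/- → run D
t=11: L0/L1/L2 = -/-/D → run D
t=12: L0/L1/L2 = -/-/D → run D
t=13: (idle)
t=14: (idle)
t=15: (idle)

completion order = A, D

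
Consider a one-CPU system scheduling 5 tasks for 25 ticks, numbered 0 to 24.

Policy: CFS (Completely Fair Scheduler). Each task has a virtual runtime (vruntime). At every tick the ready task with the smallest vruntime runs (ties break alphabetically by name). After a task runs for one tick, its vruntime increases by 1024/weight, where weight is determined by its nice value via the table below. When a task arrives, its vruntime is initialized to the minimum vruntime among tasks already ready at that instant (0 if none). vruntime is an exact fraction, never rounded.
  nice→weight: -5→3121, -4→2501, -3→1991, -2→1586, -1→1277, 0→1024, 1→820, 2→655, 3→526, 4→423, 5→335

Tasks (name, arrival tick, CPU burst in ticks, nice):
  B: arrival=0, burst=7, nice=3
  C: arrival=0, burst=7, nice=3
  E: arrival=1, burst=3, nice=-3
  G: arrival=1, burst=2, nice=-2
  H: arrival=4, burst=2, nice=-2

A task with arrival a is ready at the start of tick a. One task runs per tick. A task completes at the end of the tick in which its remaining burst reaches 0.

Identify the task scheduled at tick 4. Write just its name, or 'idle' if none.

running at tick 4 = E

t=0: vr[B=0 C=0] → run B
t=1: vr[B=512/263 C=0 E=0 G=0] → run C
t=2: vr[B=512/263 C=512/263 E=0 G=0] → run E
t=3: vr[B=512/263 C=512/263 E=1024/1991 G=0] → run G
t=4: vr[B=512/263 C=512/263 E=1024/1991 G=512/793 H=1024/1991] → run E
t=5: vr[B=512/263 C=512/263 E=2048/1991 G=512/793 H=1024/1991] → run H
t=6: vr[B=512/263 C=512/263 E=2048/1991 G=512/793 H=1831424/1578863] → run G
t=7: vr[B=512/263 C=512/263 E=2048/1991 H=1831424/1578863] → run E
t=8: vr[B=512/263 C=512/263 H=1831424/1578863] → run H
t=9: vr[B=512/263 C=512/263] → run B
t=10: vr[B=1024/263 C=512/263] → run C
t=11: vr[B=1024/263 C=1024/263] → run B
t=12: vr[B=1536/263 C=1024/263] → run C
t=13: vr[B=1536/263 C=1536/263] → run B
t=14: vr[B=2048/263 C=1536/263] → run C
t=15: vr[B=2048/263 C=2048/263] → run B
t=16: vr[B=2560/263 C=2048/263] → run C
t=17: vr[B=2560/263 C=2560/263] → run B
t=18: vr[B=3072/263 C=2560/263] → run C
t=19: vr[B=3072/263 C=3072/263] → run B
t=20: vr[C=3072/263] → run C
t=21: (idle)
t=22: (idle)
t=23: (idle)
t=24: (idle)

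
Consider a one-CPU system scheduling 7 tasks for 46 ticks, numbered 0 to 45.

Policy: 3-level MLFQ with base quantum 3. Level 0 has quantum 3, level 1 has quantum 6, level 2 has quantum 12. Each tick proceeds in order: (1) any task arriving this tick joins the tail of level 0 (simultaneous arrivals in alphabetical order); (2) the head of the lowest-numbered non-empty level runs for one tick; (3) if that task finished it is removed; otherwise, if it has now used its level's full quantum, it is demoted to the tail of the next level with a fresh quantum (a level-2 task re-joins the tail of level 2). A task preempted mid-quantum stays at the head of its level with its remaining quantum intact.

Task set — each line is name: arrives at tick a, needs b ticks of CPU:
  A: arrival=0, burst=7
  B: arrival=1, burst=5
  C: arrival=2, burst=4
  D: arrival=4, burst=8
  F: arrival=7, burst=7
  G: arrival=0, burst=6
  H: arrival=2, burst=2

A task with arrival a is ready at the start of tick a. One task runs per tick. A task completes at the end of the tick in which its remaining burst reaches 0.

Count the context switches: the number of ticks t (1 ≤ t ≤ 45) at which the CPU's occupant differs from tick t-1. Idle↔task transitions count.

t=0: L0/L1/L2 = AG/-/- → run A
t=1: L0/L1/L2 = AGB/-/- → run A
t=2: L0/L1/L2 = AGBCH/-/- → run A
t=3: L0/L1/L2 = GBCH/A/- → run G
t=4: L0/L1/L2 = GBCHD/A/- → run G
t=5: L0/L1/L2 = GBCHD/A/- → run G
t=6: L0/L1/L2 = BCHD/AG/- → run B
t=7: L0/L1/L2 = BCHDF/AG/- → run B
t=8: L0/L1/L2 = BCHDF/AG/- → run B
t=9: L0/L1/L2 = CHDF/AGB/- → run C
t=10: L0/L1/L2 = CHDF/AGB/- → run C
t=11: L0/L1/L2 = CHDF/AGB/- → run C
t=12: L0/L1/L2 = HDF/AGBC/- → run H
t=13: L0/L1/L2 = HDF/AGBC/- → run H
t=14: L0/L1/L2 = DF/AGBC/- → run D
t=15: L0/L1/L2 = DF/AGBC/- → run D
t=16: L0/L1/L2 = DF/AGBC/- → run D
t=17: L0/L1/L2 = F/AGBCD/- → run F
t=18: L0/L1/L2 = F/AGBCD/- → run F
t=19: L0/L1/L2 = F/AGBCD/- → run F
t=20: L0/L1/L2 = -/AGBCDF/- → run A
t=21: L0/L1/L2 = -/AGBCDF/- → run A
t=22: L0/L1/L2 = -/AGBCDF/- → run A
t=23: L0/L1/L2 = -/AGBCDF/- → run A
t=24: L0/L1/L2 = -/GBCDF/- → run G
t=25: L0/L1/L2 = -/GBCDF/- → run G
t=26: L0/L1/L2 = -/GBCDF/- → run G
t=27: L0/L1/L2 = -/BCDF/- → run B
t=28: L0/L1/L2 = -/BCDF/- → run B
t=29: L0/L1/L2 = -/CDF/- → run C
t=30: L0/L1/L2 = -/DF/- → run D
t=31: L0/L1/L2 = -/DF/- → run D
t=32: L0/L1/L2 = -/DF/- → run D
t=33: L0/L1/L2 = -/DF/- → run D
t=34: L0/L1/L2 = -/DF/- → run D
t=35: L0/L1/L2 = -/F/- → run F
t=36: L0/L1/L2 = -/F/- → run F
t=37: L0/L1/L2 = -/F/- → run F
t=38: L0/L1/L2 = -/F/- → run F
t=39: (idle)
t=40: (idle)
t=41: (idle)
t=42: (idle)
t=43: (idle)
t=44: (idle)
t=45: (idle)

context switches = 13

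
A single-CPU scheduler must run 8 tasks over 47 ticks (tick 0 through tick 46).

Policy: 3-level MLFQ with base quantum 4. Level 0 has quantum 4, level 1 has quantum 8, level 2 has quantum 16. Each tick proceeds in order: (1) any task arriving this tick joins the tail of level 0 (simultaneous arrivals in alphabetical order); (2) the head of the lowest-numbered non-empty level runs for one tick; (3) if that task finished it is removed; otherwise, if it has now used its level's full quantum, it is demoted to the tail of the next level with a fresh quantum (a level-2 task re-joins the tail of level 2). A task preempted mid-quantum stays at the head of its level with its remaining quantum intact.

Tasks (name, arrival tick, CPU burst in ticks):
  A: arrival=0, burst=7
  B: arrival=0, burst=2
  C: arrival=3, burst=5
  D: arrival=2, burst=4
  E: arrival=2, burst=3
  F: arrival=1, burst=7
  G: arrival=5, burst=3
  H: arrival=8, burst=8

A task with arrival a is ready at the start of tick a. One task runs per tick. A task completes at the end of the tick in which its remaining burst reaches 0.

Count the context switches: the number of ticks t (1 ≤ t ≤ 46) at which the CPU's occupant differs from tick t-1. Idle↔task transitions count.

t=0: L0/L1/L2 = AB/-/- → run A
t=1: L0/L1/L2 = ABF/-/- → run A
t=2: L0/L1/L2 = ABFDE/-/- → run A
t=3: L0/L1/L2 = ABFDEC/-/- → run A
t=4: L0/L1/L2 = BFDEC/A/- → run B
t=5: L0/L1/L2 = BFDECG/A/- → run B
t=6: L0/L1/L2 = FDECG/A/- → run F
t=7: L0/L1/L2 = FDECG/A/- → run F
t=8: L0/L1/L2 = FDECGH/A/- → run F
t=9: L0/L1/L2 = FDECGH/A/- → run F
t=10: L0/L1/L2 = DECGH/AF/- → run D
t=11: L0/L1/L2 = DECGH/AF/- → run D
t=12: L0/L1/L2 = DECGH/AF/- → run D
t=13: L0/L1/L2 = DECGH/AF/- → run D
t=14: L0/L1/L2 = ECGH/AF/- → run E
t=15: L0/L1/L2 = ECGH/AF/- → run E
t=16: L0/L1/L2 = ECGH/AF/- → run E
t=17: L0/L1/L2 = CGH/AF/- → run C
t=18: L0/L1/L2 = CGH/AF/- → run C
t=19: L0/L1/L2 = CGH/AF/- → run C
t=20: L0/L1/L2 = CGH/AF/- → run C
t=21: L0/L1/L2 = GH/AFC/- → run G
t=22: L0/L1/L2 = GH/AFC/- → run G
t=23: L0/L1/L2 = GH/AFC/- → run G
t=24: L0/L1/L2 = H/AFC/- → run H
t=25: L0/L1/L2 = H/AFC/- → run H
t=26: L0/L1/L2 = H/AFC/- → run H
t=27: L0/L1/L2 = H/AFC/- → run H
t=28: L0/L1/L2 = -/AFCH/- → run A
t=29: L0/L1/L2 = -/AFCH/- → run A
t=30: L0/L1/L2 = -/AFCH/- → run A
t=31: L0/L1/L2 = -/FCH/- → run F
t=32: L0/L1/L2 = -/FCH/- → run F
t=33: L0/L1/L2 = -/FCH/- → run F
t=34: L0/L1/L2 = -/CH/- → run C
t=35: L0/L1/L2 = -/H/- → run H
t=36: L0/L1/L2 = -/H/- → run H
t=37: L0/L1/L2 = -/H/- → run H
t=38: L0/L1/L2 = -/H/- → run H
t=39: (idle)
t=40: (idle)
t=41: (idle)
t=42: (idle)
t=43: (idle)
t=44: (idle)
t=45: (idle)
t=46: (idle)

context switches = 12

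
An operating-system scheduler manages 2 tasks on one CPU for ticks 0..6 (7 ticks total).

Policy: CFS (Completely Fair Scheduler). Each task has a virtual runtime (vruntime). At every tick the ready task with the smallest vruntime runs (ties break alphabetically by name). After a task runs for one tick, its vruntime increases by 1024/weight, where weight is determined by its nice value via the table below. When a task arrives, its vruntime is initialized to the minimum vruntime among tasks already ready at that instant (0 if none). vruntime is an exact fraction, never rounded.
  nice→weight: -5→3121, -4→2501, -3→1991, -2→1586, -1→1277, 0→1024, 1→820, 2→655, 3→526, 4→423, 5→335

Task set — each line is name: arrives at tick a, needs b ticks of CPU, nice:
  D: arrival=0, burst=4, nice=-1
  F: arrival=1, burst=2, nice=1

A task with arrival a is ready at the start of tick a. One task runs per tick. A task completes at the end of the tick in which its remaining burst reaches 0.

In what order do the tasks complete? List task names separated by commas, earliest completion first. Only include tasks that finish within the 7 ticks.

completion order = F, D

t=0: vr[D=0] → run D
t=1: vr[D=1024/1277 F=1024/1277] → run D
t=2: vr[D=2048/1277 F=1024/1277] → run F
t=3: vr[D=2048/1277 F=536832/261785] → run D
t=4: vr[D=3072/1277 F=536832/261785] → run F
t=5: vr[D=3072/1277] → run D
t=6: (idle)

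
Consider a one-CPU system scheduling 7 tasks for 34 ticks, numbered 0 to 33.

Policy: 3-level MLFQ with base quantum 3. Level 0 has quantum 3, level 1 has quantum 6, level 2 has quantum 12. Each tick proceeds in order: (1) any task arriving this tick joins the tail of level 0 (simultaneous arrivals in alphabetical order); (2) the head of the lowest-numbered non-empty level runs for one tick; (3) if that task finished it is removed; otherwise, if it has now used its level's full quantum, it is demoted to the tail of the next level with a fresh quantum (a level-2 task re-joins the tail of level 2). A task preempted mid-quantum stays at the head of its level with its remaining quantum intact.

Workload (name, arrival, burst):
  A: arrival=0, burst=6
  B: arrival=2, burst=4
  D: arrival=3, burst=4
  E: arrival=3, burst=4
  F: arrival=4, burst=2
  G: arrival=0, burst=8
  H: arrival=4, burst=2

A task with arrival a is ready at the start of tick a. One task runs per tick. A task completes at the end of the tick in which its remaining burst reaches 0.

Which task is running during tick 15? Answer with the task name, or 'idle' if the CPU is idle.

running at tick 15 = F

t=0: L0/L1/L2 = AG/-/- → run A
t=1: L0/L1/L2 = AG/-/- → run A
t=2: L0/L1/L2 = AGB/-/- → run A
t=3: L0/L1/L2 = GBDE/A/- → run G
t=4: L0/L1/L2 = GBDEFH/A/- → run G
t=5: L0/L1/L2 = GBDEFH/A/- → run G
t=6: L0/L1/L2 = BDEFH/AG/- → run B
t=7: L0/L1/L2 = BDEFH/AG/- → run B
t=8: L0/L1/L2 = BDEFH/AG/- → run B
t=9: L0/L1/L2 = DEFH/AGB/- → run D
t=10: L0/L1/L2 = DEFH/AGB/- → run D
t=11: L0/L1/L2 = DEFH/AGB/- → run D
t=12: L0/L1/L2 = EFH/AGBD/- → run E
t=13: L0/L1/L2 = EFH/AGBD/- → run E
t=14: L0/L1/L2 = EFH/AGBD/- → run E
t=15: L0/L1/L2 = FH/AGBDE/- → run F
t=16: L0/L1/L2 = FH/AGBDE/- → run F
t=17: L0/L1/L2 = H/AGBDE/- → run H
t=18: L0/L1/L2 = H/AGBDE/- → run H
t=19: L0/L1/L2 = -/AGBDE/- → run A
t=20: L0/L1/L2 = -/AGBDE/- → run A
t=21: L0/L1/L2 = -/AGBDE/- → run A
t=22: L0/L1/L2 = -/GBDE/- → run G
t=23: L0/L1/L2 = -/GBDE/- → run G
t=24: L0/L1/L2 = -/GBDE/- → run G
t=25: L0/L1/L2 = -/GBDE/- → run G
t=26: L0/L1/L2 = -/GBDE/- → run G
t=27: L0/L1/L2 = -/BDE/- → run B
t=28: L0/L1/L2 = -/DE/- → run D
t=29: L0/L1/L2 = -/E/- → run E
t=30: (idle)
t=31: (idle)
t=32: (idle)
t=33: (idle)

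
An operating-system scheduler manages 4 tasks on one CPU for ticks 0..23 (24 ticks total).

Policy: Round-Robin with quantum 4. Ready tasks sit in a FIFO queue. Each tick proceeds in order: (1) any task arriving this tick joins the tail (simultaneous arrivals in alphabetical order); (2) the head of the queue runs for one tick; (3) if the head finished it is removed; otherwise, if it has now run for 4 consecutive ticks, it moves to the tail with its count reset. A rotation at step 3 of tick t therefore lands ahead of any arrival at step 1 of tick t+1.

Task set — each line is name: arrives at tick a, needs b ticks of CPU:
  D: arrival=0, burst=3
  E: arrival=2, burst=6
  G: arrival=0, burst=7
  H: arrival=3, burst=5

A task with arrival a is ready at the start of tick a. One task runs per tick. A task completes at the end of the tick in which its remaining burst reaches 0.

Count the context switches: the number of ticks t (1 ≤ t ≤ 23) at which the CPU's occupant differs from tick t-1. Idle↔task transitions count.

t=0: queue=[D,G] q_used=0 → run D
t=1: queue=[D,G] q_used=1 → run D
t=2: queue=[D,G,E] q_used=2 → run D
t=3: queue=[G,E,H] q_used=0 → run G
t=4: queue=[G,E,H] q_used=1 → run G
t=5: queue=[G,E,H] q_used=2 → run G
t=6: queue=[G,E,H] q_used=3 → run G
t=7: queue=[E,H,G] q_used=0 → run E
t=8: queue=[E,H,G] q_used=1 → run E
t=9: queue=[E,H,G] q_used=2 → run E
t=10: queue=[E,H,G] q_used=3 → run E
t=11: queue=[H,G,E] q_used=0 → run H
t=12: queue=[H,G,E] q_used=1 → run H
t=13: queue=[H,G,E] q_used=2 → run H
t=14: queue=[H,G,E] q_used=3 → run H
t=15: queue=[G,E,H] q_used=0 → run G
t=16: queue=[G,E,H] q_used=1 → run G
t=17: queue=[G,E,H] q_used=2 → run G
t=18: queue=[E,H] q_used=0 → run E
t=19: queue=[E,H] q_used=1 → run E
t=20: queue=[H] q_used=0 → run H
t=21: (idle)
t=22: (idle)
t=23: (idle)

context switches = 7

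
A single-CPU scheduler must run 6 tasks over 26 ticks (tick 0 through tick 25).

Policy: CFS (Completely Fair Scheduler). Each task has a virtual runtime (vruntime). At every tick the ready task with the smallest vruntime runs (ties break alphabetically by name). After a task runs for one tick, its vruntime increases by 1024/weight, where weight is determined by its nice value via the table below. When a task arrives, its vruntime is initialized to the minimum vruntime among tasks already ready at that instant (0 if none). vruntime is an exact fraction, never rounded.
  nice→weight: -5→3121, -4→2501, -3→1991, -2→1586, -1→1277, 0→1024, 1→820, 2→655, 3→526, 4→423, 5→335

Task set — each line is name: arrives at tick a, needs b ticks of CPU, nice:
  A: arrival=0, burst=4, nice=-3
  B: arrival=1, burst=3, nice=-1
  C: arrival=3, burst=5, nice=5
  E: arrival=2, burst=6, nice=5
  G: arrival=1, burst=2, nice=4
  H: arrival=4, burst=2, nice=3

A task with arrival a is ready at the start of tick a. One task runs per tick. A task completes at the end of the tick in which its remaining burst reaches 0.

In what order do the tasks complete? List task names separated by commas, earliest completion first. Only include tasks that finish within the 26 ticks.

completion order = A, B, H, G, C, E

t=0: vr[A=0] → run A
t=1: vr[A=1024/1991 B=1024/1991 G=1024/1991] → run A
t=2: vr[A=2048/1991 B=1024/1991 E=1024/1991 G=1024/1991] → run B
t=3: vr[A=2048/1991 B=3346432/2542507 C=1024/1991 E=1024/1991 G=1024/1991] → run C
t=4: vr[A=2048/1991 B=3346432/2542507 C=2381824/666985 E=1024/1991 G=1024/1991 H=1024/1991] → run E
t=5: vr[A=2048/1991 B=3346432/2542507 C=2381824/666985 E=2381824/666985 G=1024/1991 H=1024/1991] → run G
t=6: vr[A=2048/1991 B=3346432/2542507 C=2381824/666985 E=2381824/666985 G=2471936/842193 H=1024/1991] → run H
t=7: vr[A=2048/1991 B=3346432/2542507 C=2381824/666985 E=2381824/666985 G=2471936/842193 H=1288704/523633] → run A
t=8: vr[A=3072/1991 B=3346432/2542507 C=2381824/666985 E=2381824/666985 G=2471936/842193 H=1288704/523633] → run B
t=9: vr[A=3072/1991 B=5385216/2542507 C=2381824/666985 E=2381824/666985 G=2471936/842193 H=1288704/523633] → run A
t=10: vr[B=5385216/2542507 C=2381824/666985 E=2381824/666985 G=2471936/842193 H=1288704/523633] → run B
t=11: vr[C=2381824/666985 E=2381824/666985 G=2471936/842193 H=1288704/523633] → run H
t=12: vr[C=2381824/666985 E=2381824/666985 G=2471936/842193] → run G
t=13: vr[C=2381824/666985 E=2381824/666985] → run C
t=14: vr[C=4420608/666985 E=2381824/666985] → run E
t=15: vr[C=4420608/666985 E=4420608/666985] → run C
t=16: vr[C=6459392/666985 E=4420608/666985] → run E
t=17: vr[C=6459392/666985 E=6459392/666985] → run C
t=18: vr[C=8498176/666985 E=6459392/666985] → run E
t=19: vr[C=8498176/666985 E=8498176/666985] → run C
t=20: vr[E=8498176/666985] → run E
t=21: vr[E=2107392/133397] → run E
t=22: (idle)
t=23: (idle)
t=24: (idle)
t=25: (idle)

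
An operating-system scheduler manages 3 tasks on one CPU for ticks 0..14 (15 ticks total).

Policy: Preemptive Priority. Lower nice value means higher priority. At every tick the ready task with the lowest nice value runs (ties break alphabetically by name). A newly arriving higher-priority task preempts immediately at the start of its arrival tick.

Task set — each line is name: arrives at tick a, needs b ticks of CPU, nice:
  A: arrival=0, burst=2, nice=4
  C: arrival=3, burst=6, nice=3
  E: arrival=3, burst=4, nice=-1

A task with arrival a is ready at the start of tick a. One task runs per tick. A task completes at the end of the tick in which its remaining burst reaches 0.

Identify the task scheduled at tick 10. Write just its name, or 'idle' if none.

running at tick 10 = C

t=0: ready={A} → run A
t=1: ready={A} → run A
t=2: (idle)
t=3: ready={C,E} → run E
t=4: ready={C,E} → run E
t=5: ready={C,E} → run E
t=6: ready={C,E} → run E
t=7: ready={C} → run C
t=8: ready={C} → run C
t=9: ready={C} → run C
t=10: ready={C} → run C
t=11: ready={C} → run C
t=12: ready={C} → run C
t=13: (idle)
t=14: (idle)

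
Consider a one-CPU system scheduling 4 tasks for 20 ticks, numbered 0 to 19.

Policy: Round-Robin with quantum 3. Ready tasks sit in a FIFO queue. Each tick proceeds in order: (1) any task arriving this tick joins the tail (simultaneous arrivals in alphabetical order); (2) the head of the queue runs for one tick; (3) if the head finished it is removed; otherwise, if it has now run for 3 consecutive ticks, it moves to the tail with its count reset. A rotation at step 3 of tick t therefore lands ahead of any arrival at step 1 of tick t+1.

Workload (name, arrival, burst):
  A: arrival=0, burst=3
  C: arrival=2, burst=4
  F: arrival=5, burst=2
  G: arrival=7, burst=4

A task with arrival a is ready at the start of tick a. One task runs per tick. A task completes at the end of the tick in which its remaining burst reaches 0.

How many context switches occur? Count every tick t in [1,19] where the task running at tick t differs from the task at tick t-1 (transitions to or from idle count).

context switches = 5

t=0: queue=[A] q_used=0 → run A
t=1: queue=[A] q_used=1 → run A
t=2: queue=[A,C] q_used=2 → run A
t=3: queue=[C] q_used=0 → run C
t=4: queue=[C] q_used=1 → run C
t=5: queue=[C,F] q_used=2 → run C
t=6: queue=[F,C] q_used=0 → run F
t=7: queue=[F,C,G] q_used=1 → run F
t=8: queue=[C,G] q_used=0 → run C
t=9: queue=[G] q_used=0 → run G
t=10: queue=[G] q_used=1 → run G
t=11: queue=[G] q_used=2 → run G
t=12: queue=[G] q_used=0 → run G
t=13: (idle)
t=14: (idle)
t=15: (idle)
t=16: (idle)
t=17: (idle)
t=18: (idle)
t=19: (idle)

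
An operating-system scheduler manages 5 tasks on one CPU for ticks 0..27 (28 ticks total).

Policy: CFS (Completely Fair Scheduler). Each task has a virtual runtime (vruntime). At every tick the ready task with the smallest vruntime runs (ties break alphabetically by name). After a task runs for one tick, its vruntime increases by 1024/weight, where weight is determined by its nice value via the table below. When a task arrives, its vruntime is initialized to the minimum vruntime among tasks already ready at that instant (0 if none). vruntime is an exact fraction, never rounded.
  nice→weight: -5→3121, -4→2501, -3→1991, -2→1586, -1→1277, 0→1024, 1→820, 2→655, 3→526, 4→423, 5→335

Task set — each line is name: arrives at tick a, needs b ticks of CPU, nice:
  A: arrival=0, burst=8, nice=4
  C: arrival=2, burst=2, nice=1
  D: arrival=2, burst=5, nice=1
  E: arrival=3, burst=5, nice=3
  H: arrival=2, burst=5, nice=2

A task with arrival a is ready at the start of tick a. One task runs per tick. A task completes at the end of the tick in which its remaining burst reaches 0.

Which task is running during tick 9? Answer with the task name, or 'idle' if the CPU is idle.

running at tick 9 = H

t=0: vr[A=0] → run A
t=1: vr[A=1024/423] → run A
t=2: vr[A=2048/423 C=2048/423 D=2048/423 H=2048/423] → run A
t=3: vr[A=1024/141 C=2048/423 D=2048/423 E=2048/423 H=2048/423] → run C
t=4: vr[A=1024/141 C=528128/86715 D=2048/423 E=2048/423 H=2048/423] → run D
t=5: vr[A=1024/141 C=528128/86715 D=528128/86715 E=2048/423 H=2048/423] → run E
t=6: vr[A=1024/141 C=528128/86715 D=528128/86715 E=755200/111249 H=2048/423] → run H
t=7: vr[A=1024/141 C=528128/86715 D=528128/86715 E=755200/111249 H=1774592/277065] → run C
t=8: vr[A=1024/141 D=528128/86715 E=755200/111249 H=1774592/277065] → run D
t=9: vr[A=1024/141 D=636416/86715 E=755200/111249 H=1774592/277065] → run H
t=10: vr[A=1024/141 D=636416/86715 E=755200/111249 H=2207744/277065] → run E
t=11: vr[A=1024/141 D=636416/86715 E=971776/111249 H=2207744/277065] → run A
t=12: vr[A=4096/423 D=636416/86715 E=971776/111249 H=2207744/277065] → run D
t=13: vr[A=4096/423 D=744704/86715 E=971776/111249 H=2207744/277065] → run H
t=14: vr[A=4096/423 D=744704/86715 E=971776/111249 H=2640896/277065] → run D
t=15: vr[A=4096/423 D=852992/86715 E=971776/111249 H=2640896/277065] → run E
t=16: vr[A=4096/423 D=852992/86715 E=1188352/111249 H=2640896/277065] → run H
t=17: vr[A=4096/423 D=852992/86715 E=1188352/111249 H=3074048/277065] → run A
t=18: vr[A=5120/423 D=852992/86715 E=1188352/111249 H=3074048/277065] → run D
t=19: vr[A=5120/423 E=1188352/111249 H=3074048/277065] → run E
t=20: vr[A=5120/423 E=1404928/111249 H=3074048/277065] → run H
t=21: vr[A=5120/423 E=1404928/111249] → run A
t=22: vr[A=2048/141 E=1404928/111249] → run E
t=23: vr[A=2048/141] → run A
t=24: vr[A=7168/423] → run A
t=25: (idle)
t=26: (idle)
t=27: (idle)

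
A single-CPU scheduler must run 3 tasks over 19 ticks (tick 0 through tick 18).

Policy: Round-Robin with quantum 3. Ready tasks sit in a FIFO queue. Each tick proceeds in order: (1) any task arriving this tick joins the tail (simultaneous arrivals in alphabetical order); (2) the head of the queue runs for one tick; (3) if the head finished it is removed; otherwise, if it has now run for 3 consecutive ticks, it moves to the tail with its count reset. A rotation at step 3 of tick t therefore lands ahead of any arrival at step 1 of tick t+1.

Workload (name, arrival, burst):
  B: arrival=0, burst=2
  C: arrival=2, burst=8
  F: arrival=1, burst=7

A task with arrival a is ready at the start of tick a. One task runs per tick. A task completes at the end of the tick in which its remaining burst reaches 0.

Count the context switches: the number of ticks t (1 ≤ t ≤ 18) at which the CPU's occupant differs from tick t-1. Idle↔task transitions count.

t=0: queue=[B] q_used=0 → run B
t=1: queue=[B,F] q_used=1 → run B
t=2: queue=[F,C] q_used=0 → run F
t=3: queue=[F,C] q_used=1 → run F
t=4: queue=[F,C] q_used=2 → run F
t=5: queue=[C,F] q_used=0 → run C
t=6: queue=[C,F] q_used=1 → run C
t=7: queue=[C,F] q_used=2 → run C
t=8: queue=[F,C] q_used=0 → run F
t=9: queue=[F,C] q_used=1 → run F
t=10: queue=[F,C] q_used=2 → run F
t=11: queue=[C,F] q_used=0 → run C
t=12: queue=[C,F] q_used=1 → run C
t=13: queue=[C,F] q_used=2 → run C
t=14: queue=[F,C] q_used=0 → run F
t=15: queue=[C] q_used=0 → run C
t=16: queue=[C] q_used=1 → run C
t=17: (idle)
t=18: (idle)

context switches = 7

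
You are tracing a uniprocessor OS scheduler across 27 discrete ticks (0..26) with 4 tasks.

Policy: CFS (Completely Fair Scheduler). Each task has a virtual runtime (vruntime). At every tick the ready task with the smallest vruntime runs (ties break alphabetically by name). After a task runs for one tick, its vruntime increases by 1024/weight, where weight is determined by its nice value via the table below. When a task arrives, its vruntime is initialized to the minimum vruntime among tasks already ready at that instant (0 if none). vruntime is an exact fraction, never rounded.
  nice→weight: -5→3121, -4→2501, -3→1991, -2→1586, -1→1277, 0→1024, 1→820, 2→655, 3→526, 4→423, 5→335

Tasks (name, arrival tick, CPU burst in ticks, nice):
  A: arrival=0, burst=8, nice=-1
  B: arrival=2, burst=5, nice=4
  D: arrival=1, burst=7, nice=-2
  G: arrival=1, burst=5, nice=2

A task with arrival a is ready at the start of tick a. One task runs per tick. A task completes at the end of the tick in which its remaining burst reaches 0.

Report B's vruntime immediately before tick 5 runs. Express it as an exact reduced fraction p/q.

vruntime(B, start of tick 5) = 1740800/540171

t=0: vr[A=0] → run A
t=1: vr[A=1024/1277 D=1024/1277 G=1024/1277] → run A
t=2: vr[A=2048/1277 B=1024/1277 D=1024/1277 G=1024/1277] → run B
t=3: vr[A=2048/1277 B=1740800/540171 D=1024/1277 G=1024/1277] → run D
t=4: vr[A=2048/1277 B=1740800/540171 D=1465856/1012661 G=1024/1277] → run G
t=5: vr[A=2048/1277 B=1740800/540171 D=1465856/1012661 G=1978368/836435] → run D
t=6: vr[A=2048/1277 B=1740800/540171 D=2119680/1012661 G=1978368/836435] → run A
t=7: vr[A=3072/1277 B=1740800/540171 D=2119680/1012661 G=1978368/836435] → run D
t=8: vr[A=3072/1277 B=1740800/540171 D=2773504/1012661 G=1978368/836435] → run G
t=9: vr[A=3072/1277 B=1740800/540171 D=2773504/1012661 G=3286016/836435] → run A
t=10: vr[A=4096/1277 B=1740800/540171 D=2773504/1012661 G=3286016/836435] → run D
t=11: vr[A=4096/1277 B=1740800/540171 D=3427328/1012661 G=3286016/836435] → run A
t=12: vr[A=5120/1277 B=1740800/540171 D=3427328/1012661 G=3286016/836435] → run B
t=13: vr[A=5120/1277 B=3048448/540171 D=3427328/1012661 G=3286016/836435] → run D
t=14: vr[A=5120/1277 B=3048448/540171 D=4081152/1012661 G=3286016/836435] → run G
t=15: vr[A=5120/1277 B=3048448/540171 D=4081152/1012661 G=4593664/836435] → run A
t=16: vr[A=6144/1277 B=3048448/540171 D=4081152/1012661 G=4593664/836435] → run D
t=17: vr[A=6144/1277 B=3048448/540171 D=4734976/1012661 G=4593664/836435] → run D
t=18: vr[A=6144/1277 B=3048448/540171 G=4593664/836435] → run A
t=19: vr[A=7168/1277 B=3048448/540171 G=4593664/836435] → run G
t=20: vr[A=7168/1277 B=3048448/540171 G=5901312/836435] → run A
t=21: vr[B=3048448/540171 G=5901312/836435] → run B
t=22: vr[B=1452032/180057 G=5901312/836435] → run G
t=23: vr[B=1452032/180057] → run B
t=24: vr[B=5663744/540171] → run B
t=25: (idle)
t=26: (idle)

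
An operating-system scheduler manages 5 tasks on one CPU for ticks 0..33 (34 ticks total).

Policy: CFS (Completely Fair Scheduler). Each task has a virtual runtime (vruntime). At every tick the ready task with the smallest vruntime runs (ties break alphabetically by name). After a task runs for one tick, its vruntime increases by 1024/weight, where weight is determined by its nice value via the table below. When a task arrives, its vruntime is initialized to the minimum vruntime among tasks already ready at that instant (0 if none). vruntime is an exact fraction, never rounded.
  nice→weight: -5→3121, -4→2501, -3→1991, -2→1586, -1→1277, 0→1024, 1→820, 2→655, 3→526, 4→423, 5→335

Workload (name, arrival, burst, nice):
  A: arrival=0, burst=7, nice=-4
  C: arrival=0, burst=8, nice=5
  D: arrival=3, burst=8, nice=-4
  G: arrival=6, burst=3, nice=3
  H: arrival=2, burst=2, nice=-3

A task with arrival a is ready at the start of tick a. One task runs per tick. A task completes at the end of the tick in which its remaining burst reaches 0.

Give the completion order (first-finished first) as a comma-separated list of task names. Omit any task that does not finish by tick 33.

t=0: vr[A=0 C=0] → run A
t=1: vr[A=1024/2501 C=0] → run C
t=2: vr[A=1024/2501 C=1024/335 H=1024/2501] → run A
t=3: vr[A=2048/2501 C=1024/335 D=1024/2501 H=1024/2501] → run D
t=4: vr[A=2048/2501 C=1024/335 D=2048/2501 H=1024/2501] → run H
t=5: vr[A=2048/2501 C=1024/335 D=2048/2501 H=4599808/4979491] → run A
t=6: vr[A=3072/2501 C=1024/335 D=2048/2501 G=2048/2501 H=4599808/4979491] → run D
t=7: vr[A=3072/2501 C=1024/335 D=3072/2501 G=2048/2501 H=4599808/4979491] → run G
t=8: vr[A=3072/2501 C=1024/335 D=3072/2501 G=1819136/657763 H=4599808/4979491] → run H
t=9: vr[A=3072/2501 C=1024/335 D=3072/2501 G=1819136/657763] → run A
t=10: vr[A=4096/2501 C=1024/335 D=3072/2501 G=1819136/657763] → run D
t=11: vr[A=4096/2501 C=1024/335 D=4096/2501 G=1819136/657763] → run A
t=12: vr[A=5120/2501 C=1024/335 D=4096/2501 G=1819136/657763] → run D
t=13: vr[A=5120/2501 C=1024/335 D=5120/2501 G=1819136/657763] → run A
t=14: vr[A=6144/2501 C=1024/335 D=5120/2501 G=1819136/657763] → run D
t=15: vr[A=6144/2501 C=1024/335 D=6144/2501 G=1819136/657763] → run A
t=16: vr[C=1024/335 D=6144/2501 G=1819136/657763] → run D
t=17: vr[C=1024/335 D=7168/2501 G=1819136/657763] → run G
t=18: vr[C=1024/335 D=7168/2501 G=3099648/657763] → run D
t=19: vr[C=1024/335 D=8192/2501 G=3099648/657763] → run C
t=20: vr[C=2048/335 D=8192/2501 G=3099648/657763] → run D
t=21: vr[C=2048/335 G=3099648/657763] → run G
t=22: vr[C=2048/335] → run C
t=23: vr[C=3072/335] → run C
t=24: vr[C=4096/335] → run C
t=25: vr[C=1024/67] → run C
t=26: vr[C=6144/335] → run C
t=27: vr[C=7168/335] → run C
t=28: (idle)
t=29: (idle)
t=30: (idle)
t=31: (idle)
t=32: (idle)
t=33: (idle)

completion order = H, A, D, G, C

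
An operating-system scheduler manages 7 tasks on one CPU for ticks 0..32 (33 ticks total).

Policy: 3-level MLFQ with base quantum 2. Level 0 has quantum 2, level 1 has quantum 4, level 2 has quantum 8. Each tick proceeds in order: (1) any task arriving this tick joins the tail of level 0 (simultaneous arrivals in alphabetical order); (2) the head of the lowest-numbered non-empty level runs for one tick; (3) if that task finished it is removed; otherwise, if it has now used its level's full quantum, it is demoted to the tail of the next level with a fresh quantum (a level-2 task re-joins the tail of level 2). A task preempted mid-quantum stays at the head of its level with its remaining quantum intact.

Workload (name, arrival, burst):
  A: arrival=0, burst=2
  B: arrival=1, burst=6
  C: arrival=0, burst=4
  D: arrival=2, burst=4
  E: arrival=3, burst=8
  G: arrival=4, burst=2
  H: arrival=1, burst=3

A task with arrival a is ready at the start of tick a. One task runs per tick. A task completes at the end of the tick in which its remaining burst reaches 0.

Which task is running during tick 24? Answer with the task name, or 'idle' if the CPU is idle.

t=0: L0/L1/L2 = AC/-/- → run A
t=1: L0/L1/L2 = ACBH/-/- → run A
t=2: L0/L1/L2 = CBHD/-/- → run C
t=3: L0/L1/L2 = CBHDE/-/- → run C
t=4: L0/L1/L2 = BHDEG/C/- → run B
t=5: L0/L1/L2 = BHDEG/C/- → run B
t=6: L0/L1/L2 = HDEG/CB/- → run H
t=7: L0/L1/L2 = HDEG/CB/- → run H
t=8: L0/L1/L2 = DEG/CBH/- → run D
t=9: L0/L1/L2 = DEG/CBH/- → run D
t=10: L0/L1/L2 = EG/CBHD/- → run E
t=11: L0/L1/L2 = EG/CBHD/- → run E
t=12: L0/L1/L2 = G/CBHDE/- → run G
t=13: L0/L1/L2 = G/CBHDE/- → run G
t=14: L0/L1/L2 = -/CBHDE/- → run C
t=15: L0/L1/L2 = -/CBHDE/- → run C
t=16: L0/L1/L2 = -/BHDE/- → run B
t=17: L0/L1/L2 = -/BHDE/- → run B
t=18: L0/L1/L2 = -/BHDE/- → run B
t=19: L0/L1/L2 = -/BHDE/- → run B
t=20: L0/L1/L2 = -/HDE/- → run H
t=21: L0/L1/L2 = -/DE/- → run D
t=22: L0/L1/L2 = -/DE/- → run D
t=23: L0/L1/L2 = -/E/- → run E
t=24: L0/L1/L2 = -/E/- → run E
t=25: L0/L1/L2 = -/E/- → run E
t=26: L0/L1/L2 = -/E/- → run E
t=27: L0/L1/L2 = -/-/E → run E
t=28: L0/L1/L2 = -/-/E → run E
t=29: (idle)
t=30: (idle)
t=31: (idle)
t=32: (idle)

running at tick 24 = E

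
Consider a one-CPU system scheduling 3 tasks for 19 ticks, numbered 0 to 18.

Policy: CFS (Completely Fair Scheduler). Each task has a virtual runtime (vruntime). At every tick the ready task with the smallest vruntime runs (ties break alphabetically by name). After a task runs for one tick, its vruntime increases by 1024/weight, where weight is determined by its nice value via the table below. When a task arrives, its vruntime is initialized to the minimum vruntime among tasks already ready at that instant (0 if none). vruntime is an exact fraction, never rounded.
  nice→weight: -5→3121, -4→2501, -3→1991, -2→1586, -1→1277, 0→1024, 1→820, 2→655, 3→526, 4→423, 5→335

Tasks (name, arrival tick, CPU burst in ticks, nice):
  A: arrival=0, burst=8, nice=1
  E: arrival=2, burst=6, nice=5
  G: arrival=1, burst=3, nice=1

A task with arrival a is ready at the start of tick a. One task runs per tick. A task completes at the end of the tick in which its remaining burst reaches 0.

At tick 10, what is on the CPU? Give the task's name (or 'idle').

t=0: vr[A=0] → run A
t=1: vr[A=256/205 G=256/205] → run A
t=2: vr[A=512/205 E=256/205 G=256/205] → run E
t=3: vr[A=512/205 E=59136/13735 G=256/205] → run G
t=4: vr[A=512/205 E=59136/13735 G=512/205] → run A
t=5: vr[A=768/205 E=59136/13735 G=512/205] → run G
t=6: vr[A=768/205 E=59136/13735 G=768/205] → run A
t=7: vr[A=1024/205 E=59136/13735 G=768/205] → run G
t=8: vr[A=1024/205 E=59136/13735] → run E
t=9: vr[A=1024/205 E=20224/2747] → run A
t=10: vr[A=256/41 E=20224/2747] → run A
t=11: vr[A=1536/205 E=20224/2747] → run E
t=12: vr[A=1536/205 E=143104/13735] → run A
t=13: vr[A=1792/205 E=143104/13735] → run A
t=14: vr[E=143104/13735] → run E
t=15: vr[E=185088/13735] → run E
t=16: vr[E=227072/13735] → run E
t=17: (idle)
t=18: (idle)

running at tick 10 = A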